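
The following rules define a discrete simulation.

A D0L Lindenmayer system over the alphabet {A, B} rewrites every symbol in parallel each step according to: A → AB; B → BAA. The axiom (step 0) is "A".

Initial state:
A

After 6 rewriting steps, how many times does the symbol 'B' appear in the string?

[0] A
[1] AB
[2] ABBAA
[3] ABBAABAAABAB
[4] ABBAABAAABABBAAABABABBAAABBAA
[5] ABBAABAAABABBAAABABABBAAABBAABAAABABABBAAABBAAABBAABAAABABABBAABAAABAB
[6] ABBAABAAABABBAAABABABBAAABBAABAAABABABBAAABBAAABBAABAAABAB…ABBAABAAABABBAAABABABBAAABBAAABBAABAAABABBAAABABABBAAABBAA  (len 169)

70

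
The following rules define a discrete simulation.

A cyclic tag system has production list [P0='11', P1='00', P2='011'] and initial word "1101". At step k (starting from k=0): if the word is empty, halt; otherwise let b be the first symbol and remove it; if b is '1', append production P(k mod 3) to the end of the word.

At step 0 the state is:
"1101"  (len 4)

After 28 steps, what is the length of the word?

11

k=0  "1101"  (len 4)
k=1  "10111"  (len 5)
k=2  "011100"  (len 6)
k=3  "11100"  (len 5)
k=4  "110011"  (len 6)
k=5  "1001100"  (len 7)
k=6  "001100011"  (len 9)
k=7  "01100011"  (len 8)
k=8  "1100011"  (len 7)
k=9  "100011011"  (len 9)
k=10  "0001101111"  (len 10)
k=11  "001101111"  (len 9)
k=12  "01101111"  (len 8)
k=13  "1101111"  (len 7)
k=14  "10111100"  (len 8)
k=15  "0111100011"  (len 10)
k=16  "111100011"  (len 9)
k=17  "1110001100"  (len 10)
k=18  "110001100011"  (len 12)
k=19  "1000110001111"  (len 13)
k=20  "00011000111100"  (len 14)
k=21  "0011000111100"  (len 13)
k=22  "011000111100"  (len 12)
k=23  "11000111100"  (len 11)
k=24  "1000111100011"  (len 13)
k=25  "00011110001111"  (len 14)
k=26  "0011110001111"  (len 13)
k=27  "011110001111"  (len 12)
k=28  "11110001111"  (len 11)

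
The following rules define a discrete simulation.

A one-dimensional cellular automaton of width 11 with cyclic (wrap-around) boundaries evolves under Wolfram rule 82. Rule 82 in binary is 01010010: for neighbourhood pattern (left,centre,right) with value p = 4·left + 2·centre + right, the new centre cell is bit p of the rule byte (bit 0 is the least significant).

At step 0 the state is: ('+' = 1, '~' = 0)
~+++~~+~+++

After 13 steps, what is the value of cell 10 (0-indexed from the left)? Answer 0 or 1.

t=0: ~+++~~+~+++
t=1: ~~~+++~~~~+
t=2: +~+~~++~~+~
t=3: ~~~++~+++~~
t=4: ~~+~+~~~++~
t=5: ~+~~~+~+~++
t=6: ~~+~+~~~~~+
t=7: ++~~~+~~~+~
t=8: ~++~+~+~+~~
t=9: +~+~~~~~~+~
t=10: ~~~+~~~~+~~
t=11: ~~+~+~~+~+~
t=12: ~+~~~++~~~+
t=13: ~~+~+~++~+~

0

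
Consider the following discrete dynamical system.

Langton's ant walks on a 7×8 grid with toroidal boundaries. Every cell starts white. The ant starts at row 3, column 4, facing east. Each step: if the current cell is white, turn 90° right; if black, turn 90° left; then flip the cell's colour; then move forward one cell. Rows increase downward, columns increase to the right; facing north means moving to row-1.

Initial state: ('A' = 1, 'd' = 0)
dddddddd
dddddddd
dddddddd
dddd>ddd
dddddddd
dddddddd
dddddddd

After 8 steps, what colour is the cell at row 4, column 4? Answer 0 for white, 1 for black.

1

t=0: dddddddd
dddddddd
dddddddd
dddd>ddd
dddddddd
dddddddd
dddddddd
t=1: dddddddd
dddddddd
dddddddd
ddddAddd
ddddvddd
dddddddd
dddddddd
t=2: dddddddd
dddddddd
dddddddd
ddddAddd
ddd<Addd
dddddddd
dddddddd
t=3: dddddddd
dddddddd
dddddddd
ddd^Addd
dddAAddd
dddddddd
dddddddd
t=4: dddddddd
dddddddd
dddddddd
dddA>ddd
dddAAddd
dddddddd
dddddddd
t=5: dddddddd
dddddddd
dddd^ddd
dddAdddd
dddAAddd
dddddddd
dddddddd
t=6: dddddddd
dddddddd
ddddA>dd
dddAdddd
dddAAddd
dddddddd
dddddddd
t=7: dddddddd
dddddddd
ddddAAdd
dddAdvdd
dddAAddd
dddddddd
dddddddd
t=8: dddddddd
dddddddd
ddddAAdd
dddA<Add
dddAAddd
dddddddd
dddddddd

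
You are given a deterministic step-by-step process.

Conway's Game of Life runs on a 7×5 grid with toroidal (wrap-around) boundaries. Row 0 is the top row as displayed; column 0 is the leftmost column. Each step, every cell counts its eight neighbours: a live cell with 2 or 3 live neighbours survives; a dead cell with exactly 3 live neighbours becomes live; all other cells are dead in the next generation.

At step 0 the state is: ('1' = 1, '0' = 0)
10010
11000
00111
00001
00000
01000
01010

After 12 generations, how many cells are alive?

gen 0: 10010
11000
00111
00001
00000
01000
01010
gen 1: 10000
11000
01111
00001
00000
00100
11001
gen 2: 00000
00010
01111
10101
00000
11000
11001
gen 3: 10001
00011
01000
10101
00001
01001
01001
gen 4: 00000
00011
01100
11011
01001
00011
01011
gen 5: 10100
00110
01000
00011
01000
00000
10111
gen 6: 10000
00110
00001
10100
00000
11111
10111
gen 7: 10000
00011
01101
00000
00000
00000
00000
gen 8: 00001
01111
10101
00000
00000
00000
00000
gen 9: 10101
01100
10101
00000
00000
00000
00000
gen 10: 10110
00100
10110
00000
00000
00000
00000
gen 11: 01110
00000
01110
00000
00000
00000
00000
gen 12: 00100
00000
00100
00100
00000
00000
00100

4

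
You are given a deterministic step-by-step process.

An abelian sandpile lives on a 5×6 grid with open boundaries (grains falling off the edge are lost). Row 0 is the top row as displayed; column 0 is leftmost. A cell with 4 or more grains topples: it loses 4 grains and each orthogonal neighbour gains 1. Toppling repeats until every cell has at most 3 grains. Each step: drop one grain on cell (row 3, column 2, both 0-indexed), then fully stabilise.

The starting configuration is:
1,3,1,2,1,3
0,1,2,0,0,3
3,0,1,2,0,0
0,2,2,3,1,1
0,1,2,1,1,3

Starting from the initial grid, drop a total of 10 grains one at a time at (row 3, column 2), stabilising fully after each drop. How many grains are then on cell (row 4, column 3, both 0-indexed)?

step 0: 1,3,1,2,1,3
0,1,2,0,0,3
3,0,1,2,0,0
0,2,2,3,1,1
0,1,2,1,1,3
step 1: 1,3,1,2,1,3
0,1,2,0,0,3
3,0,1,2,0,0
0,2,3,3,1,1
0,1,2,1,1,3
step 2: 1,3,1,2,1,3
0,1,2,0,0,3
3,0,2,3,0,0
0,3,1,0,2,1
0,1,3,2,1,3
step 3: 1,3,1,2,1,3
0,1,2,0,0,3
3,0,2,3,0,0
0,3,2,0,2,1
0,1,3,2,1,3
step 4: 1,3,1,2,1,3
0,1,2,0,0,3
3,0,2,3,0,0
0,3,3,0,2,1
0,1,3,2,1,3
step 5: 1,3,1,2,1,3
0,1,2,0,0,3
3,1,3,3,0,0
1,0,2,1,2,1
0,3,0,3,1,3
step 6: 1,3,1,2,1,3
0,1,2,0,0,3
3,1,3,3,0,0
1,0,3,1,2,1
0,3,0,3,1,3
step 7: 1,3,1,2,1,3
0,1,3,1,0,3
3,2,1,0,1,0
1,1,1,3,2,1
0,3,1,3,1,3
step 8: 1,3,1,2,1,3
0,1,3,1,0,3
3,2,1,0,1,0
1,1,2,3,2,1
0,3,1,3,1,3
step 9: 1,3,1,2,1,3
0,1,3,1,0,3
3,2,1,0,1,0
1,1,3,3,2,1
0,3,1,3,1,3
step 10: 1,3,1,2,1,3
0,1,3,1,0,3
3,2,2,1,1,0
1,2,1,1,3,1
0,3,3,0,2,3

0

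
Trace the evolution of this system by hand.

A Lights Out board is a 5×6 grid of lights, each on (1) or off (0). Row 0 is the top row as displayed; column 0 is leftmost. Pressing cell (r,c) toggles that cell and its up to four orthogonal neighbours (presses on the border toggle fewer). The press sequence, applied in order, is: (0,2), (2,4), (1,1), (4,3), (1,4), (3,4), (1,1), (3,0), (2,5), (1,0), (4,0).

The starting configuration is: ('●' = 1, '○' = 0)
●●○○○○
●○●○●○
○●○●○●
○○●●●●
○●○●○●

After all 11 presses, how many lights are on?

15

gen 0: ●●○○○○
●○●○●○
○●○●○●
○○●●●●
○●○●○●
gen 1: ●○●●○○
●○○○●○
○●○●○●
○○●●●●
○●○●○●
gen 2: ●○●●○○
●○○○○○
○●○○●○
○○●●○●
○●○●○●
gen 3: ●●●●○○
○●●○○○
○○○○●○
○○●●○●
○●○●○●
gen 4: ●●●●○○
○●●○○○
○○○○●○
○○●○○●
○●●○●●
gen 5: ●●●●●○
○●●●●●
○○○○○○
○○●○○●
○●●○●●
gen 6: ●●●●●○
○●●●●●
○○○○●○
○○●●●○
○●●○○●
gen 7: ●○●●●○
●○○●●●
○●○○●○
○○●●●○
○●●○○●
gen 8: ●○●●●○
●○○●●●
●●○○●○
●●●●●○
●●●○○●
gen 9: ●○●●●○
●○○●●○
●●○○○●
●●●●●●
●●●○○●
gen 10: ○○●●●○
○●○●●○
○●○○○●
●●●●●●
●●●○○●
gen 11: ○○●●●○
○●○●●○
○●○○○●
○●●●●●
○○●○○●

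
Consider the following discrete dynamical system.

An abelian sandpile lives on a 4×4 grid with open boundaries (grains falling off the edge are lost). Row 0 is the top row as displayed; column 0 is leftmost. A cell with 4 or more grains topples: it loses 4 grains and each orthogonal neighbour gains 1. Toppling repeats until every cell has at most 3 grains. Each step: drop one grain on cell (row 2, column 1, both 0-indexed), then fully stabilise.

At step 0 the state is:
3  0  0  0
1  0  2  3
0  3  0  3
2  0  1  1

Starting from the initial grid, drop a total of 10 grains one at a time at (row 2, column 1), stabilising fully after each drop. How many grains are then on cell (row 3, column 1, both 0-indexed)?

k=0  3  0  0  0
1  0  2  3
0  3  0  3
2  0  1  1
k=1  3  0  0  0
1  1  2  3
1  0  1  3
2  1  1  1
k=2  3  0  0  0
1  1  2  3
1  1  1  3
2  1  1  1
k=3  3  0  0  0
1  1  2  3
1  2  1  3
2  1  1  1
k=4  3  0  0  0
1  1  2  3
1  3  1  3
2  1  1  1
k=5  3  0  0  0
1  2  2  3
2  0  2  3
2  2  1  1
k=6  3  0  0  0
1  2  2  3
2  1  2  3
2  2  1  1
k=7  3  0  0  0
1  2  2  3
2  2  2  3
2  2  1  1
k=8  3  0  0  0
1  2  2  3
2  3  2  3
2  2  1  1
k=9  3  0  0  0
1  3  2  3
3  0  3  3
2  3  1  1
k=10  3  0  0  0
1  3  2  3
3  1  3  3
2  3  1  1

3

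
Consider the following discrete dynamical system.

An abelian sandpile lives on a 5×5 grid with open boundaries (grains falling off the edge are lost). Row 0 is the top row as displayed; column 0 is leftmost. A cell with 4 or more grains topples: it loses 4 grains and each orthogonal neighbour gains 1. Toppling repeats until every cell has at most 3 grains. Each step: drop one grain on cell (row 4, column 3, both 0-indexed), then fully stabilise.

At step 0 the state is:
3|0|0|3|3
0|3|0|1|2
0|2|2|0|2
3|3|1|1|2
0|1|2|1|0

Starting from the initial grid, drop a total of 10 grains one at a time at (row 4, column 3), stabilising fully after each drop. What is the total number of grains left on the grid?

t=0: 3|0|0|3|3
0|3|0|1|2
0|2|2|0|2
3|3|1|1|2
0|1|2|1|0
t=1: 3|0|0|3|3
0|3|0|1|2
0|2|2|0|2
3|3|1|1|2
0|1|2|2|0
t=2: 3|0|0|3|3
0|3|0|1|2
0|2|2|0|2
3|3|1|1|2
0|1|2|3|0
t=3: 3|0|0|3|3
0|3|0|1|2
0|2|2|0|2
3|3|1|2|2
0|1|3|0|1
t=4: 3|0|0|3|3
0|3|0|1|2
0|2|2|0|2
3|3|1|2|2
0|1|3|1|1
t=5: 3|0|0|3|3
0|3|0|1|2
0|2|2|0|2
3|3|1|2|2
0|1|3|2|1
t=6: 3|0|0|3|3
0|3|0|1|2
0|2|2|0|2
3|3|1|2|2
0|1|3|3|1
t=7: 3|0|0|3|3
0|3|0|1|2
0|2|2|0|2
3|3|2|3|2
0|2|0|1|2
t=8: 3|0|0|3|3
0|3|0|1|2
0|2|2|0|2
3|3|2|3|2
0|2|0|2|2
t=9: 3|0|0|3|3
0|3|0|1|2
0|2|2|0|2
3|3|2|3|2
0|2|0|3|2
t=10: 3|0|0|3|3
0|3|0|1|2
0|2|2|1|2
3|3|3|0|3
0|2|1|1|3

41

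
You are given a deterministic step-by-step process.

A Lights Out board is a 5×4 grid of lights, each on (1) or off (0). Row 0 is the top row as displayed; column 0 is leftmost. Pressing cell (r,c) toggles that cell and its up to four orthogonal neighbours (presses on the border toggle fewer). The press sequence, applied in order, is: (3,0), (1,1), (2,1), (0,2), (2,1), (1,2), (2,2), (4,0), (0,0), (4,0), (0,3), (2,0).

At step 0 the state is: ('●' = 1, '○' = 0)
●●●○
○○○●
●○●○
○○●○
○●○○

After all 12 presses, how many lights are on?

step 0: ●●●○
○○○●
●○●○
○○●○
○●○○
step 1: ●●●○
○○○●
○○●○
●●●○
●●○○
step 2: ●○●○
●●●●
○●●○
●●●○
●●○○
step 3: ●○●○
●○●●
●○○○
●○●○
●●○○
step 4: ●●○●
●○○●
●○○○
●○●○
●●○○
step 5: ●●○●
●●○●
○●●○
●●●○
●●○○
step 6: ●●●●
●○●○
○●○○
●●●○
●●○○
step 7: ●●●●
●○○○
○○●●
●●○○
●●○○
step 8: ●●●●
●○○○
○○●●
○●○○
○○○○
step 9: ○○●●
○○○○
○○●●
○●○○
○○○○
step 10: ○○●●
○○○○
○○●●
●●○○
●●○○
step 11: ○○○○
○○○●
○○●●
●●○○
●●○○
step 12: ○○○○
●○○●
●●●●
○●○○
●●○○

9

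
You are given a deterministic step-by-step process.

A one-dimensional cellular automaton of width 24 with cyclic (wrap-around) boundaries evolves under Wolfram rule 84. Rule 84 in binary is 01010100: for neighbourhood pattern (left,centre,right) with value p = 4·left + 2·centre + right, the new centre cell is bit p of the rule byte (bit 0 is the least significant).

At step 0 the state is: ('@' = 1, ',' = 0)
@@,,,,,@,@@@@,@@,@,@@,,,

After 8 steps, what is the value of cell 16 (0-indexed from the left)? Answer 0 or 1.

[0] @@,,,,,@,@@@@,@@,@,@@,,,
[1] ,@@,,,,@,,,,@,,@,@,,@@,,
[2] ,,@@,,,@@,,,@@,@,@@,,@@,
[3] ,,,@@,,,@@,,,@,@,,@@,,@@
[4] @,,,@@,,,@@,,@,@@,,@@,,@
[5] @@,,,@@,,,@@,@,,@@,,@@,,
[6] ,@@,,,@@,,,@,@@,,@@,,@@,
[7] ,,@@,,,@@,,@,,@@,,@@,,@@
[8] @,,@@,,,@@,@@,,@@,,@@,,@

1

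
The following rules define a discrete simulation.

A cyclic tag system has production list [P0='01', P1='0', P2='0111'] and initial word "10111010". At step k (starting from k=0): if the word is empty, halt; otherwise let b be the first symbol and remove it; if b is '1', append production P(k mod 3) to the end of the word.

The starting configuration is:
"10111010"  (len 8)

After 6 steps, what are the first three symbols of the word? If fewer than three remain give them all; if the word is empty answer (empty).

100

0) "10111010"  (len 8)
1) "011101001"  (len 9)
2) "11101001"  (len 8)
3) "11010010111"  (len 11)
4) "101001011101"  (len 12)
5) "010010111010"  (len 12)
6) "10010111010"  (len 11)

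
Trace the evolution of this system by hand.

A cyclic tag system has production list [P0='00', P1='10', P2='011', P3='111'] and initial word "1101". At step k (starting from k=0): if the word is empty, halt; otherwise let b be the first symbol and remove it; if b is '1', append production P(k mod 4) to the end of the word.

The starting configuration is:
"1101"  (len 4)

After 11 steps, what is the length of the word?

gen 0: "1101"  (len 4)
gen 1: "10100"  (len 5)
gen 2: "010010"  (len 6)
gen 3: "10010"  (len 5)
gen 4: "0010111"  (len 7)
gen 5: "010111"  (len 6)
gen 6: "10111"  (len 5)
gen 7: "0111011"  (len 7)
gen 8: "111011"  (len 6)
gen 9: "1101100"  (len 7)
gen 10: "10110010"  (len 8)
gen 11: "0110010011"  (len 10)

10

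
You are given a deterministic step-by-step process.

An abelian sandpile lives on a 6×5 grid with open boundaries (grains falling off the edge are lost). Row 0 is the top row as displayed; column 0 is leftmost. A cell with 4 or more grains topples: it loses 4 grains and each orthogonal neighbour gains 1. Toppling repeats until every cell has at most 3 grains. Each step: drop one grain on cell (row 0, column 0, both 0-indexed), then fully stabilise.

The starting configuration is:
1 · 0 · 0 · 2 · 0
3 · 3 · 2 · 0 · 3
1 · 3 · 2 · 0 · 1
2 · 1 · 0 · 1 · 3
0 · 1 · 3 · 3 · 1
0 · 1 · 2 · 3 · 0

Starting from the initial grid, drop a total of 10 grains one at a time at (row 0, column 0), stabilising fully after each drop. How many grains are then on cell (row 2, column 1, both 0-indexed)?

gen 0: 1 · 0 · 0 · 2 · 0
3 · 3 · 2 · 0 · 3
1 · 3 · 2 · 0 · 1
2 · 1 · 0 · 1 · 3
0 · 1 · 3 · 3 · 1
0 · 1 · 2 · 3 · 0
gen 1: 2 · 0 · 0 · 2 · 0
3 · 3 · 2 · 0 · 3
1 · 3 · 2 · 0 · 1
2 · 1 · 0 · 1 · 3
0 · 1 · 3 · 3 · 1
0 · 1 · 2 · 3 · 0
gen 2: 3 · 0 · 0 · 2 · 0
3 · 3 · 2 · 0 · 3
1 · 3 · 2 · 0 · 1
2 · 1 · 0 · 1 · 3
0 · 1 · 3 · 3 · 1
0 · 1 · 2 · 3 · 0
gen 3: 1 · 2 · 0 · 2 · 0
1 · 1 · 3 · 0 · 3
3 · 0 · 3 · 0 · 1
2 · 2 · 0 · 1 · 3
0 · 1 · 3 · 3 · 1
0 · 1 · 2 · 3 · 0
gen 4: 2 · 2 · 0 · 2 · 0
1 · 1 · 3 · 0 · 3
3 · 0 · 3 · 0 · 1
2 · 2 · 0 · 1 · 3
0 · 1 · 3 · 3 · 1
0 · 1 · 2 · 3 · 0
gen 5: 3 · 2 · 0 · 2 · 0
1 · 1 · 3 · 0 · 3
3 · 0 · 3 · 0 · 1
2 · 2 · 0 · 1 · 3
0 · 1 · 3 · 3 · 1
0 · 1 · 2 · 3 · 0
gen 6: 0 · 3 · 0 · 2 · 0
2 · 1 · 3 · 0 · 3
3 · 0 · 3 · 0 · 1
2 · 2 · 0 · 1 · 3
0 · 1 · 3 · 3 · 1
0 · 1 · 2 · 3 · 0
gen 7: 1 · 3 · 0 · 2 · 0
2 · 1 · 3 · 0 · 3
3 · 0 · 3 · 0 · 1
2 · 2 · 0 · 1 · 3
0 · 1 · 3 · 3 · 1
0 · 1 · 2 · 3 · 0
gen 8: 2 · 3 · 0 · 2 · 0
2 · 1 · 3 · 0 · 3
3 · 0 · 3 · 0 · 1
2 · 2 · 0 · 1 · 3
0 · 1 · 3 · 3 · 1
0 · 1 · 2 · 3 · 0
gen 9: 3 · 3 · 0 · 2 · 0
2 · 1 · 3 · 0 · 3
3 · 0 · 3 · 0 · 1
2 · 2 · 0 · 1 · 3
0 · 1 · 3 · 3 · 1
0 · 1 · 2 · 3 · 0
gen 10: 1 · 0 · 1 · 2 · 0
3 · 2 · 3 · 0 · 3
3 · 0 · 3 · 0 · 1
2 · 2 · 0 · 1 · 3
0 · 1 · 3 · 3 · 1
0 · 1 · 2 · 3 · 0

0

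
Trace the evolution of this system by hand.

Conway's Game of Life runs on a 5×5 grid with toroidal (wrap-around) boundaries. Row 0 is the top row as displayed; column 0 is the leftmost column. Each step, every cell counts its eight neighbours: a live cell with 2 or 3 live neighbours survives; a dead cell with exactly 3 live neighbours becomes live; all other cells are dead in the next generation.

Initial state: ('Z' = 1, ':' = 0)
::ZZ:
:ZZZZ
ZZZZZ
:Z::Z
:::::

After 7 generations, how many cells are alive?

step 0: ::ZZ:
:ZZZZ
ZZZZZ
:Z::Z
:::::
step 1: :Z::Z
:::::
:::::
:Z::Z
::ZZ:
step 2: ::ZZ:
:::::
:::::
::ZZ:
:ZZZZ
step 3: :Z::Z
:::::
:::::
:Z::Z
:Z::Z
step 4: :::::
:::::
:::::
:::::
:ZZZZ
step 5: ::ZZ:
:::::
:::::
::ZZ:
::ZZ:
step 6: ::ZZ:
:::::
:::::
::ZZ:
:Z::Z
step 7: ::ZZ:
:::::
:::::
::ZZ:
:Z::Z

6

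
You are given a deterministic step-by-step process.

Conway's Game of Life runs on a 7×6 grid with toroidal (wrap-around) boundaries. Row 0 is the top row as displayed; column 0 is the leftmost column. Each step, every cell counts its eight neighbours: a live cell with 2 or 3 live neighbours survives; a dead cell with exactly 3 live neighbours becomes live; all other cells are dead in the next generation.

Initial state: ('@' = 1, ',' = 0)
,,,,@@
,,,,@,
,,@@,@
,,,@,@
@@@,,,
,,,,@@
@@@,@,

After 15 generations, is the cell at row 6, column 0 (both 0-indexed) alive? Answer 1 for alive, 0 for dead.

gen 0: ,,,,@@
,,,,@,
,,@@,@
,,,@,@
@@@,,,
,,,,@@
@@@,@,
gen 1: @@,,@,
,,,,,,
,,@@,@
,,,@,@
@@@@,,
,,,,@,
@@,,,,
gen 2: @@,,,@
@@@@@@
,,@@,,
,,,,,@
@@@@,@
,,,@,@
@@,,,,
gen 3: ,,,@,,
,,,,,,
,,,,,,
,,,,,@
,@@@,@
,,,@,@
,@@,@,
gen 4: ,,@@,,
,,,,,,
,,,,,,
@,@,@,
,,@@,@
,,,,,@
,,@,@,
gen 5: ,,@@,,
,,,,,,
,,,,,,
,@@,@@
@@@@,@
,,@,,@
,,@,@,
gen 6: ,,@@,,
,,,,,,
,,,,,,
,,,,@@
,,,,,,
,,,,,@
,@@,@,
gen 7: ,@@@,,
,,,,,,
,,,,,,
,,,,,,
,,,,@@
,,,,,,
,@@,@,
gen 8: ,@,@,,
,,@,,,
,,,,,,
,,,,,,
,,,,,,
,,,@@@
,@,,,,
gen 9: ,@,,,,
,,@,,,
,,,,,,
,,,,,,
,,,,@,
,,,,@,
@,,@,,
gen 10: ,@@,,,
,,,,,,
,,,,,,
,,,,,,
,,,,,,
,,,@@@
,,,,,,
gen 11: ,,,,,,
,,,,,,
,,,,,,
,,,,,,
,,,,@,
,,,,@,
,,@@@,
gen 12: ,,,@,,
,,,,,,
,,,,,,
,,,,,,
,,,,,,
,,,,@@
,,,@@,
gen 13: ,,,@@,
,,,,,,
,,,,,,
,,,,,,
,,,,,,
,,,@@@
,,,@,@
gen 14: ,,,@@,
,,,,,,
,,,,,,
,,,,,,
,,,,@,
,,,@,@
,,@,,@
gen 15: ,,,@@,
,,,,,,
,,,,,,
,,,,,,
,,,,@,
,,,@,@
,,@,,@

0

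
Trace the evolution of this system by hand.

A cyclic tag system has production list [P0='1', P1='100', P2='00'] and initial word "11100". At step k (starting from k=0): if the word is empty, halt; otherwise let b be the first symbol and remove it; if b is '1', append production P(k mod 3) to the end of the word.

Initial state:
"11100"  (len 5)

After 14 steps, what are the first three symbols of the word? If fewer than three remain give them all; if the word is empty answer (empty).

step 0: "11100"  (len 5)
step 1: "11001"  (len 5)
step 2: "1001100"  (len 7)
step 3: "00110000"  (len 8)
step 4: "0110000"  (len 7)
step 5: "110000"  (len 6)
step 6: "1000000"  (len 7)
step 7: "0000001"  (len 7)
step 8: "000001"  (len 6)
step 9: "00001"  (len 5)
step 10: "0001"  (len 4)
step 11: "001"  (len 3)
step 12: "01"  (len 2)
step 13: "1"  (len 1)
step 14: "100"  (len 3)

100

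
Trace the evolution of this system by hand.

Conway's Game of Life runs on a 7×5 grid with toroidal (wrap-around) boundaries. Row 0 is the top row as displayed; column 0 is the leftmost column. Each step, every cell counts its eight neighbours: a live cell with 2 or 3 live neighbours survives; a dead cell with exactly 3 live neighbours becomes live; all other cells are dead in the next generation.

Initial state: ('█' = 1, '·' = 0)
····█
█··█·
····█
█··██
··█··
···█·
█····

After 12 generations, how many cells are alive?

5

t=0: ····█
█··█·
····█
█··██
··█··
···█·
█····
t=1: █···█
█··█·
·····
█··██
··█··
·····
····█
t=2: █··█·
█····
█··█·
···██
···██
·····
█···█
t=3: ██···
██···
█··█·
█·█··
···██
█··█·
█···█
t=4: ·····
··█··
█·█··
███··
████·
█··█·
·····
t=5: ·····
·█···
█·██·
·····
···█·
█··█·
·····
t=6: ·····
·██··
·██··
··███
····█
····█
·····
t=7: ·····
·██··
█····
███·█
█···█
·····
·····
t=8: ·····
·█···
···██
···█·
···██
·····
·····
t=9: ·····
·····
··███
··█··
···██
·····
·····
t=10: ·····
···█·
··██·
··█··
···█·
·····
·····
t=11: ·····
··██·
··██·
··█··
·····
·····
·····
t=12: ·····
··██·
·█···
··██·
·····
·····
·····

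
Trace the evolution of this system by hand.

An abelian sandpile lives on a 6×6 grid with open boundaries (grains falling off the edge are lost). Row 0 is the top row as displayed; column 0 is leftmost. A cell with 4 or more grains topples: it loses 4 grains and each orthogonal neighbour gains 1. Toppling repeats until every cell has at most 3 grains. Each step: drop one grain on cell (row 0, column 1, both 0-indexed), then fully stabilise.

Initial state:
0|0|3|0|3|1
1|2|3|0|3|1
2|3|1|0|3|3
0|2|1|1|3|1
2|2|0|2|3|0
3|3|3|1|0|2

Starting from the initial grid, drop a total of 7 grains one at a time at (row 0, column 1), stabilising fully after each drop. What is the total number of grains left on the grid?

62

gen 0: 0|0|3|0|3|1
1|2|3|0|3|1
2|3|1|0|3|3
0|2|1|1|3|1
2|2|0|2|3|0
3|3|3|1|0|2
gen 1: 0|1|3|0|3|1
1|2|3|0|3|1
2|3|1|0|3|3
0|2|1|1|3|1
2|2|0|2|3|0
3|3|3|1|0|2
gen 2: 0|2|3|0|3|1
1|2|3|0|3|1
2|3|1|0|3|3
0|2|1|1|3|1
2|2|0|2|3|0
3|3|3|1|0|2
gen 3: 0|3|3|0|3|1
1|2|3|0|3|1
2|3|1|0|3|3
0|2|1|1|3|1
2|2|0|2|3|0
3|3|3|1|0|2
gen 4: 1|2|1|1|3|1
2|1|1|1|3|1
3|0|3|0|3|3
0|3|1|1|3|1
2|2|0|2|3|0
3|3|3|1|0|2
gen 5: 1|3|1|1|3|1
2|1|1|1|3|1
3|0|3|0|3|3
0|3|1|1|3|1
2|2|0|2|3|0
3|3|3|1|0|2
gen 6: 2|0|2|1|3|1
2|2|1|1|3|1
3|0|3|0|3|3
0|3|1|1|3|1
2|2|0|2|3|0
3|3|3|1|0|2
gen 7: 2|1|2|1|3|1
2|2|1|1|3|1
3|0|3|0|3|3
0|3|1|1|3|1
2|2|0|2|3|0
3|3|3|1|0|2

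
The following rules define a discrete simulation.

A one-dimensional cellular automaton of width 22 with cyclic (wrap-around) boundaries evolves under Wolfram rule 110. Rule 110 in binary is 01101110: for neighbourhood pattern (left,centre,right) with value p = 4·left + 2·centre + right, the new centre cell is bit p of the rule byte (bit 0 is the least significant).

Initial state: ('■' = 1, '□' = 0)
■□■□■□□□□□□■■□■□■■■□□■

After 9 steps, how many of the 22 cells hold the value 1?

gen 0: ■□■□■□□□□□□■■□■□■■■□□■
gen 1: ■■■■■□□□□□■■■■■■■□■□■■
gen 2: □□□□■□□□□■■□□□□□■■■■■□
gen 3: □□□■■□□□■■■□□□□■■□□□■□
gen 4: □□■■■□□■■□■□□□■■■□□■■□
gen 5: □■■□■□■■■■■□□■■□■□■■■□
gen 6: ■■■■■■■□□□■□■■■■■■■□■□
gen 7: ■□□□□□■□□■■■■□□□□□■■■■
gen 8: ■□□□□■■□■■□□■□□□□■■□□□
gen 9: ■□□□■■■■■■□■■□□□■■■□□■

13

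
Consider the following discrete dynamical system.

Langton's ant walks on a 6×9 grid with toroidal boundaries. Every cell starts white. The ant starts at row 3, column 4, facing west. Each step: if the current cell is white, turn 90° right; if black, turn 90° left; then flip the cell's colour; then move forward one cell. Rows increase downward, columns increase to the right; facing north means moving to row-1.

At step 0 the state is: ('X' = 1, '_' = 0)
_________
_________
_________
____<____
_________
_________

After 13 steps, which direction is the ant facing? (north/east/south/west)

0) _________
_________
_________
____<____
_________
_________
1) _________
_________
____^____
____X____
_________
_________
2) _________
_________
____X>___
____X____
_________
_________
3) _________
_________
____XX___
____Xv___
_________
_________
4) _________
_________
____XX___
____<X___
_________
_________
5) _________
_________
____XX___
_____X___
____v____
_________
6) _________
_________
____XX___
_____X___
___<X____
_________
7) _________
_________
____XX___
___^_X___
___XX____
_________
8) _________
_________
____XX___
___X>X___
___XX____
_________
9) _________
_________
____XX___
___XXX___
___Xv____
_________
10) _________
_________
____XX___
___XXX___
___X_>___
_________
11) _________
_________
____XX___
___XXX___
___X_X___
_____v___
12) _________
_________
____XX___
___XXX___
___X_X___
____<X___
13) _________
_________
____XX___
___XXX___
___X^X___
____XX___

north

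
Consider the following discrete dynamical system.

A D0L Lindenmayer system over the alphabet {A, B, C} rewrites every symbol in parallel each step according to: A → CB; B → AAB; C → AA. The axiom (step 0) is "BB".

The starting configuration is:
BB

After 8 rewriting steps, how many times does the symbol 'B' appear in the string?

846

k=0  BB
k=1  AABAAB
k=2  CBCBAABCBCBAAB
k=3  AAAABAAAABCBCBAABAAAABAAAABCBCBAAB
k=4  CBCBCBCBAABCBCBCBCBAABAAAABAAAABCBCBAABCBCBCBCBAABCBCBCBCBAABAAAABAAAABCBCBAAB
k=5  AAAABAAAABAAAABAAAABCBCBAABAAAABAAAABAAAABAAAABCBCBAABCBCB…ABAAAABAAAABCBCBAABCBCBCBCBAABCBCBCBCBAABAAAABAAAABCBCBAAB  (len 186)
k=6  CBCBCBCBAABCBCBCBCBAABCBCBCBCBAABCBCBCBCBAABAAAABAAAABCBCB…ABAAAABAAAABCBCBAABCBCBCBCBAABCBCBCBCBAABAAAABAAAABCBCBAAB  (len 430)
k=7  AAAABAAAABAAAABAAAABCBCBAABAAAABAAAABAAAABAAAABCBCBAABAAAA…ABAAAABAAAABCBCBAABCBCBCBCBAABCBCBCBCBAABAAAABAAAABCBCBAAB  (len 1018)
k=8  CBCBCBCBAABCBCBCBCBAABCBCBCBCBAABCBCBCBCBAABAAAABAAAABCBCB…ABAAAABAAAABCBCBAABCBCBCBCBAABCBCBCBCBAABAAAABAAAABCBCBAAB  (len 2366)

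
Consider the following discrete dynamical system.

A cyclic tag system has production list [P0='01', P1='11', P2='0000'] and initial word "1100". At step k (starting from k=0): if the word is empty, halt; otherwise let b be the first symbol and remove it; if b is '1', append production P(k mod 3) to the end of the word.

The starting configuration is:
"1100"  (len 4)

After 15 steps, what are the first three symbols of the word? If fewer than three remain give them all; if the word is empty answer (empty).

111

k=0  "1100"  (len 4)
k=1  "10001"  (len 5)
k=2  "000111"  (len 6)
k=3  "00111"  (len 5)
k=4  "0111"  (len 4)
k=5  "111"  (len 3)
k=6  "110000"  (len 6)
k=7  "1000001"  (len 7)
k=8  "00000111"  (len 8)
k=9  "0000111"  (len 7)
k=10  "000111"  (len 6)
k=11  "00111"  (len 5)
k=12  "0111"  (len 4)
k=13  "111"  (len 3)
k=14  "1111"  (len 4)
k=15  "1110000"  (len 7)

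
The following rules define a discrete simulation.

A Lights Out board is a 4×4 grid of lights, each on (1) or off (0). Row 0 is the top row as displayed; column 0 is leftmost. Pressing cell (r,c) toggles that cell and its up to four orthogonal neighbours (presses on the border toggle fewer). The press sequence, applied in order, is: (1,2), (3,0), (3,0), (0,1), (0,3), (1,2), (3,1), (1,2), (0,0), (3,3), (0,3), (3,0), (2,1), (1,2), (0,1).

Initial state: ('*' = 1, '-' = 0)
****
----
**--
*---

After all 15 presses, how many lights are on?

t=0: ****
----
**--
*---
t=1: **-*
-***
***-
*---
t=2: **-*
-***
-**-
-*--
t=3: **-*
-***
***-
*---
t=4: --**
--**
***-
*---
t=5: ----
--*-
***-
*---
t=6: --*-
-*-*
**--
*---
t=7: --*-
-*-*
*---
-**-
t=8: ----
--*-
*-*-
-**-
t=9: **--
*-*-
*-*-
-**-
t=10: **--
*-*-
*-**
-*-*
t=11: ****
*-**
*-**
-*-*
t=12: ****
*-**
--**
*--*
t=13: ****
****
**-*
**-*
t=14: **-*
*---
****
**-*
t=15: --**
**--
****
**-*

11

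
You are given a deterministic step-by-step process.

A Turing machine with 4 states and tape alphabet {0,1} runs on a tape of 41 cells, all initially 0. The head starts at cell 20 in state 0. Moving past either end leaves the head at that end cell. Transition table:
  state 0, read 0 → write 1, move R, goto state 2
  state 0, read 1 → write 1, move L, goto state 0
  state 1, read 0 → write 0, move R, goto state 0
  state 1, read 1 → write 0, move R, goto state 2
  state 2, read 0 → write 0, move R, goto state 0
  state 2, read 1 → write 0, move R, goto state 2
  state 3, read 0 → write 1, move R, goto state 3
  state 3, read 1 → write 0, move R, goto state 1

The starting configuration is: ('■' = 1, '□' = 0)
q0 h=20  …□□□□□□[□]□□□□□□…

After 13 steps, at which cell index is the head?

[0] q0 h=20  …□□□□□□[□]□□□□□□…
[1] q2 h=21  …□□□□□■[□]□□□□□□…
[2] q0 h=22  …□□□□■□[□]□□□□□□…
[3] q2 h=23  …□□□■□■[□]□□□□□□…
[4] q0 h=24  …□□■□■□[□]□□□□□□…
[5] q2 h=25  …□■□■□■[□]□□□□□□…
[6] q0 h=26  …■□■□■□[□]□□□□□□…
[7] q2 h=27  …□■□■□■[□]□□□□□□…
[8] q0 h=28  …■□■□■□[□]□□□□□□…
[9] q2 h=29  …□■□■□■[□]□□□□□□…
[10] q0 h=30  …■□■□■□[□]□□□□□□…
[11] q2 h=31  …□■□■□■[□]□□□□□□…
[12] q0 h=32  …■□■□■□[□]□□□□□□…
[13] q2 h=33  …□■□■□■[□]□□□□□□…

33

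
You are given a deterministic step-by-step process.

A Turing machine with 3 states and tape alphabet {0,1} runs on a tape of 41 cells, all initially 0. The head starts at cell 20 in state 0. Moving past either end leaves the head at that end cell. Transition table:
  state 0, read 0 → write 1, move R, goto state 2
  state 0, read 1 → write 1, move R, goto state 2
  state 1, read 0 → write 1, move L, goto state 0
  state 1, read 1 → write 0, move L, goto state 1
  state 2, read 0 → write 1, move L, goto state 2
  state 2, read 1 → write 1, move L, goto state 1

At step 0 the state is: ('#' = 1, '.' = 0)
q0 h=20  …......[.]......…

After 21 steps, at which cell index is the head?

[0] q0 h=20  …......[.]......…
[1] q2 h=21  ….....#[.]......…
[2] q2 h=20  …......[#]#.....…
[3] q1 h=19  …......[.]##....…
[4] q0 h=18  …......[.]###...…
[5] q2 h=19  ….....#[#]##....…
[6] q1 h=18  …......[#]###...…
[7] q1 h=17  …......[.].###..…
[8] q0 h=16  …......[.]#.###.…
[9] q2 h=17  ….....#[#].###..…
[10] q1 h=16  …......[#]#.###.…
[11] q1 h=15  …......[.].#.###…
[12] q0 h=14  …......[.]#.#.##…
[13] q2 h=15  ….....#[#].#.###…
[14] q1 h=14  …......[#]#.#.##…
[15] q1 h=13  …......[.].#.#.#…
[16] q0 h=12  …......[.]#.#.#.…
[17] q2 h=13  ….....#[#].#.#.#…
[18] q1 h=12  …......[#]#.#.#.…
[19] q1 h=11  …......[.].#.#.#…
[20] q0 h=10  …......[.]#.#.#.…
[21] q2 h=11  ….....#[#].#.#.#…

11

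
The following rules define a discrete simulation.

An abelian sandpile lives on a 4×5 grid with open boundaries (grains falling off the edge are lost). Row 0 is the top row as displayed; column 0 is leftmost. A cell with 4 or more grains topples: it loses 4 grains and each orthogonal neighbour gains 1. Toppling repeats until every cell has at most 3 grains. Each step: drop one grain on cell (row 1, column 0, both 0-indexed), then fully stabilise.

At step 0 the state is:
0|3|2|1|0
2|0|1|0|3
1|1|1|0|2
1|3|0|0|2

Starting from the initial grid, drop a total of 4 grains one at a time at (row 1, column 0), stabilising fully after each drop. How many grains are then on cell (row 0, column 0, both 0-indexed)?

[0] 0|3|2|1|0
2|0|1|0|3
1|1|1|0|2
1|3|0|0|2
[1] 0|3|2|1|0
3|0|1|0|3
1|1|1|0|2
1|3|0|0|2
[2] 1|3|2|1|0
0|1|1|0|3
2|1|1|0|2
1|3|0|0|2
[3] 1|3|2|1|0
1|1|1|0|3
2|1|1|0|2
1|3|0|0|2
[4] 1|3|2|1|0
2|1|1|0|3
2|1|1|0|2
1|3|0|0|2

1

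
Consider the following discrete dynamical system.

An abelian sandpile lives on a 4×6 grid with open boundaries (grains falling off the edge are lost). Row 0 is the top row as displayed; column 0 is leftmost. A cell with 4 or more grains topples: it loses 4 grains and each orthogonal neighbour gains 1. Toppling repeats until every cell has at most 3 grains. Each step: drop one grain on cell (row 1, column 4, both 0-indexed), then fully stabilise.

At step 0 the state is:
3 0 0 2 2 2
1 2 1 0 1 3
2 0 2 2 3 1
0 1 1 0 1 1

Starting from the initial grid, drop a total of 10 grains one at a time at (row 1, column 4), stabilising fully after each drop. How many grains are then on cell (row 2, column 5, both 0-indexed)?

3

[0] 3 0 0 2 2 2
1 2 1 0 1 3
2 0 2 2 3 1
0 1 1 0 1 1
[1] 3 0 0 2 2 2
1 2 1 0 2 3
2 0 2 2 3 1
0 1 1 0 1 1
[2] 3 0 0 2 2 2
1 2 1 0 3 3
2 0 2 2 3 1
0 1 1 0 1 1
[3] 3 0 0 2 3 3
1 2 1 1 2 0
2 0 2 3 0 3
0 1 1 0 2 1
[4] 3 0 0 2 3 3
1 2 1 1 3 0
2 0 2 3 0 3
0 1 1 0 2 1
[5] 3 0 0 3 1 0
1 2 1 2 1 2
2 0 2 3 1 3
0 1 1 0 2 1
[6] 3 0 0 3 1 0
1 2 1 2 2 2
2 0 2 3 1 3
0 1 1 0 2 1
[7] 3 0 0 3 1 0
1 2 1 2 3 2
2 0 2 3 1 3
0 1 1 0 2 1
[8] 3 0 0 3 2 0
1 2 1 3 0 3
2 0 2 3 2 3
0 1 1 0 2 1
[9] 3 0 0 3 2 0
1 2 1 3 1 3
2 0 2 3 2 3
0 1 1 0 2 1
[10] 3 0 0 3 2 0
1 2 1 3 2 3
2 0 2 3 2 3
0 1 1 0 2 1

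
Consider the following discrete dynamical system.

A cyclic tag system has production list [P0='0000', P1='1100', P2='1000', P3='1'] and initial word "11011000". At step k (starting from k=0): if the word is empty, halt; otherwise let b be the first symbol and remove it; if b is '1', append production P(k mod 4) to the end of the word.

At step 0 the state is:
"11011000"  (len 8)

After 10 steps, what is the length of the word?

11

k=0  "11011000"  (len 8)
k=1  "10110000000"  (len 11)
k=2  "01100000001100"  (len 14)
k=3  "1100000001100"  (len 13)
k=4  "1000000011001"  (len 13)
k=5  "0000000110010000"  (len 16)
k=6  "000000110010000"  (len 15)
k=7  "00000110010000"  (len 14)
k=8  "0000110010000"  (len 13)
k=9  "000110010000"  (len 12)
k=10  "00110010000"  (len 11)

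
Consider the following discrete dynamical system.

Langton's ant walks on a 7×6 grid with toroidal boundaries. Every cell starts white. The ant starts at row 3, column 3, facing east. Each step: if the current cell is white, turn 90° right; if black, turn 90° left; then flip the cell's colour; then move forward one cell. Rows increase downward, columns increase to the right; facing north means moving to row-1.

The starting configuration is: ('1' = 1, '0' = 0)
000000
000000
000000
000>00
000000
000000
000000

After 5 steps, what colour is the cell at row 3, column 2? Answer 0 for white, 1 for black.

t=0: 000000
000000
000000
000>00
000000
000000
000000
t=1: 000000
000000
000000
000100
000v00
000000
000000
t=2: 000000
000000
000000
000100
00<100
000000
000000
t=3: 000000
000000
000000
00^100
001100
000000
000000
t=4: 000000
000000
000000
001>00
001100
000000
000000
t=5: 000000
000000
000^00
001000
001100
000000
000000

1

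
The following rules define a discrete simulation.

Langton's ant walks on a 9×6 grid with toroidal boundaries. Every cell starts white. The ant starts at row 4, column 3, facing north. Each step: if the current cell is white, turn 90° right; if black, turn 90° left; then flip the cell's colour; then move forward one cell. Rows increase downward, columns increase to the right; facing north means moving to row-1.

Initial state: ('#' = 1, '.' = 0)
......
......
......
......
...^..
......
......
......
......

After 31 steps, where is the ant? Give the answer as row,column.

5,1

t=0: ......
......
......
......
...^..
......
......
......
......
t=1: ......
......
......
......
...#>.
......
......
......
......
t=2: ......
......
......
......
...##.
....v.
......
......
......
t=3: ......
......
......
......
...##.
...<#.
......
......
......
t=4: ......
......
......
......
...^#.
...##.
......
......
......
t=5: ......
......
......
......
..<.#.
...##.
......
......
......
t=6: ......
......
......
..^...
..#.#.
...##.
......
......
......
t=7: ......
......
......
..#>..
..#.#.
...##.
......
......
......
t=8: ......
......
......
..##..
..#v#.
...##.
......
......
......
t=9: ......
......
......
..##..
..<##.
...##.
......
......
......
t=10: ......
......
......
..##..
...##.
..v##.
......
......
......
t=11: ......
......
......
..##..
...##.
.<###.
......
......
......
t=12: ......
......
......
..##..
.^.##.
.####.
......
......
......
t=13: ......
......
......
..##..
.#>##.
.####.
......
......
......
t=14: ......
......
......
..##..
.####.
.#v##.
......
......
......
t=15: ......
......
......
..##..
.####.
.#.>#.
......
......
......
t=16: ......
......
......
..##..
.##^#.
.#..#.
......
......
......
t=17: ......
......
......
..##..
.#<.#.
.#..#.
......
......
......
t=18: ......
......
......
..##..
.#..#.
.#v.#.
......
......
......
t=19: ......
......
......
..##..
.#..#.
.<#.#.
......
......
......
t=20: ......
......
......
..##..
.#..#.
..#.#.
.v....
......
......
t=21: ......
......
......
..##..
.#..#.
..#.#.
<#....
......
......
t=22: ......
......
......
..##..
.#..#.
^.#.#.
##....
......
......
t=23: ......
......
......
..##..
.#..#.
#>#.#.
##....
......
......
t=24: ......
......
......
..##..
.#..#.
###.#.
#v....
......
......
t=25: ......
......
......
..##..
.#..#.
###.#.
#.>...
......
......
t=26: ......
......
......
..##..
.#..#.
###.#.
#.#...
..v...
......
t=27: ......
......
......
..##..
.#..#.
###.#.
#.#...
.<#...
......
t=28: ......
......
......
..##..
.#..#.
###.#.
#^#...
.##...
......
t=29: ......
......
......
..##..
.#..#.
###.#.
##>...
.##...
......
t=30: ......
......
......
..##..
.#..#.
##^.#.
##....
.##...
......
t=31: ......
......
......
..##..
.#..#.
#<..#.
##....
.##...
......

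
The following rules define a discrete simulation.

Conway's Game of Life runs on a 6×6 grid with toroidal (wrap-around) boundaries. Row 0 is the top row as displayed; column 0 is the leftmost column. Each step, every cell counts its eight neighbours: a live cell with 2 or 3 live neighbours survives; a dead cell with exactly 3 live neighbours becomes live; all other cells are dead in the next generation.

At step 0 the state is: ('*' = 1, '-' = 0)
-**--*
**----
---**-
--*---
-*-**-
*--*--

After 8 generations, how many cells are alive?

3

0) -**--*
**----
---**-
--*---
-*-**-
*--*--
1) --*--*
**-***
-***--
--*---
-*-**-
*--*-*
2) --*---
-----*
-----*
----*-
**-***
**-*-*
3) -**-**
------
----**
---*--
-*-*--
---*--
4) --***-
*--*--
----*-
--**--
---**-
**-*--
5) *---**
--*--*
--*-*-
--*---
-*--*-
-*---*
6) -*--*-
**----
-**---
-**---
***---
-*----
7) -**---
*-----
------
---*--
*-----
------
8) -*----
-*----
------
------
------
-*----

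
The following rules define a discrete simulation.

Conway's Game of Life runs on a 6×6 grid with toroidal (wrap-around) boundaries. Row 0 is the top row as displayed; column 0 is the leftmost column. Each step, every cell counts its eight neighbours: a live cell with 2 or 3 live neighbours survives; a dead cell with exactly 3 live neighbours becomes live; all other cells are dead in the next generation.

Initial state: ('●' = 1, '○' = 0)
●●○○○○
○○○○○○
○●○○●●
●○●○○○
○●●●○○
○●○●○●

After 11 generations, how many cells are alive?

gen 0: ●●○○○○
○○○○○○
○●○○●●
●○●○○○
○●●●○○
○●○●○●
gen 1: ●●●○○○
○●○○○●
●●○○○●
●○○○●●
○○○●●○
○○○●●○
gen 2: ●●●●●●
○○○○○●
○●○○○○
○●○●○○
○○○○○○
○●○○●●
gen 3: ○●●●○○
○○○●○●
●○●○○○
○○●○○○
●○●○●○
○●○○○○
gen 4: ●●○●●○
●○○●●○
○●●●○○
○○●○○●
○○●●○○
●○○○○○
gen 5: ●●●●●○
●○○○○○
●●○○○●
○○○○●○
○●●●○○
●○○○●●
gen 6: ○○●●●○
○○○●●○
●●○○○●
○○○●●●
●●●●○○
○○○○○○
gen 7: ○○●○●○
●●○○○○
●○●○○○
○○○●○○
●●●●○●
○○○○●○
gen 8: ○●○●○●
●○●●○●
●○●○○○
○○○●●●
●●●●○●
●○○○●○
gen 9: ○●○●○○
○○○●○●
●○●○○○
○○○○○○
○●●○○○
○○○○○○
gen 10: ○○●○●○
●●○●●○
○○○○○○
○○●○○○
○○○○○○
○●○○○○
gen 11: ●○●○●●
○●●●●●
○●●●○○
○○○○○○
○○○○○○
○○○○○○

12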